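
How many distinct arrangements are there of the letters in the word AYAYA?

10

Letter multiplicities in AYAYA: A×3, Y×2.
Dividing 5! = 120 by 3!·2! = 12 for the repeated letters gives 10.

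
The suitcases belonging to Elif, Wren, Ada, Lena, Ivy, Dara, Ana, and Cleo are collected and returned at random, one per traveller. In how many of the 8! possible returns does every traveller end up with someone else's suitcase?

This is the derangement count D_8: permutations of 8 items with no fixed point.
By inclusion–exclusion this is Σ_{j=0}^{8} (−1)^j C(8,j)·(8−j)!.
Computing: 40320 − 40320 + 20160 − 6720 + 1680 − 336 + 56 − 8 + 1 = 14833.

14833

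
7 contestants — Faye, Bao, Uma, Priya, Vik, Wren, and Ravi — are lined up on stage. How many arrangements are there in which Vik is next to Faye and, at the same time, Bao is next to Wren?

Treat {Vik,Faye} as one block (2 orders) and {Bao,Wren} as another (2 orders).
That leaves 5 units to arrange: 2 × 2 × 5! = 4 × 120 = 480.

480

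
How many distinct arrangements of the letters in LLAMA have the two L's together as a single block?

Treat the 2 copies of L as a single block. The multiset to arrange is then {LL, A, A, M}, 4 items in all.
That gives (4)!/(2!) = 12 arrangements.

12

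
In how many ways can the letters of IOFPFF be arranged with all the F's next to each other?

Treat the 3 copies of F as a single block. The multiset to arrange is then {FFF, I, O, P}, 4 items in all.
All 4 items are distinct, so there are (4)! = 24 arrangements.

24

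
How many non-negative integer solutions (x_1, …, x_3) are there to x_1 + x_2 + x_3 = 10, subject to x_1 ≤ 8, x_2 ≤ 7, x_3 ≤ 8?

54

By stars and bars, unrestricted non-negative solutions to x_1+…+x_3 = 10 number C(10+2,2) = 66.
Subtract solutions that violate a single cap (substitute x_i' = x_i − (cap_i+1)): x_1 ≥ 9 gives C(3,2) = 3; x_2 ≥ 8 gives C(4,2) = 6; x_3 ≥ 9 gives C(3,2) = 3. Together 12.
No two caps can be exceeded simultaneously, so the pair terms are all 0.
By inclusion–exclusion the count is 66 − 12 + 0 = 54.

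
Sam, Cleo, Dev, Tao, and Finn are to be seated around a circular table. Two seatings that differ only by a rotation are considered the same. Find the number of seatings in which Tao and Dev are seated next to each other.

12

Treat {Tao, Dev} as one unit (2 internal orders) and seat the resulting 4 units around the table: (3)! circular arrangements.
So 2 × (3)! = 2 × 6 = 12.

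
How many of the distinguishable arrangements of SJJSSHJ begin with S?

Fix S in the first position and arrange the remaining 6 letters.
Those 6 letters have J appearing 3 times and S appearing twice, giving (6)!/(3!·2!) = 60.

60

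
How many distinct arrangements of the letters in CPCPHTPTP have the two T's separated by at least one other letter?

Total arrangements of CPCPHTPTP: 9!/(4!·2!·2!) = 3780.
If the two T's are adjacent, glue them into one block, leaving 8 items to arrange: (8)!/(4!·2!) = 840 ways.
Hence 3780 − 840 = 2940.

2940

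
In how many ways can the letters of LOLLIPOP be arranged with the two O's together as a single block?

Treat the 2 copies of O as a single block. The multiset to arrange is then {OO, I, L, L, L, P, P}, 7 items in all.
That gives (7)!/(3!·2!) = 420 arrangements.

420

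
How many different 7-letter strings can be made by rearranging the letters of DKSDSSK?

210

DKSDSSK has 7 letters with D appearing twice, K appearing twice, and S appearing 3 times.
So there are 7! / (3!·2!·2!) = 210 distinguishable arrangements.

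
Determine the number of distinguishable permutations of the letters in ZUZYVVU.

The 7 letters of ZUZYVVU have repeats: U appearing twice, V appearing twice, and Z appearing twice.
The number of distinct arrangements is 7!/(2!·2!·2!) = 5040/8 = 630.

630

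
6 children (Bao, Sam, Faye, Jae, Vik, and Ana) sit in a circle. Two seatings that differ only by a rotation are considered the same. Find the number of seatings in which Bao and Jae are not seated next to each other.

72

All circular seatings of 6 people number (5)! = 120.
Seatings with Bao beside Jae: treat them as a block with 2 internal orders, giving 2 × (4)! = 48.
Subtracting, 120 − 48 = 72.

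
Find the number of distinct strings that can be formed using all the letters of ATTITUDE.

6720

ATTITUDE has 8 letters with T appearing 3 times.
So there are 8! / (3!) = 6720 distinguishable arrangements.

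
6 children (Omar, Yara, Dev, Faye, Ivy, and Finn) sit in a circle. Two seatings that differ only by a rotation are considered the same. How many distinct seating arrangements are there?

Fix one person's seat to break rotational symmetry; the remaining 5 people can be arranged in (5)! = 120 ways.

120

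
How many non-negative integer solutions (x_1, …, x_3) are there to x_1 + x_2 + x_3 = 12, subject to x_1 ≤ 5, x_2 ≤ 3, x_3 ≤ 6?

6

Ignoring the caps, the number of non-negative solutions to x_1+…+x_3 = 12 is C(14,2) = 91.
Subtract solutions that violate a single cap (substitute x_i' = x_i − (cap_i+1)): x_1 ≥ 6 gives C(8,2) = 28; x_2 ≥ 4 gives C(10,2) = 45; x_3 ≥ 7 gives C(7,2) = 21. Together 94.
Add back pairs where two caps are both exceeded: 6 + 0 + 3 = 9.
By inclusion–exclusion the count is 91 − 94 + 9 = 6.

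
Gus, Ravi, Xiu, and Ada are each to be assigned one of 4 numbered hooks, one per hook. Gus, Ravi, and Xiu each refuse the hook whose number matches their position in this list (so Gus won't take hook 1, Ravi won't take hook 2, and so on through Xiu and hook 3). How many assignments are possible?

11

Let Aᵢ (for i ∈ {1, 2, 3}) be the placements that put person i in their forbidden hook. Any j of these fix j positions, leaving (4−j)! ways to fill the rest, and there are C(3,j) ways to pick which j.
By inclusion–exclusion, the number of valid placements is Σ_{j=0}^{3} (−1)^j C(3,j)·(4−j)!.
Computing: 24 − 18 + 6 − 1 = 11.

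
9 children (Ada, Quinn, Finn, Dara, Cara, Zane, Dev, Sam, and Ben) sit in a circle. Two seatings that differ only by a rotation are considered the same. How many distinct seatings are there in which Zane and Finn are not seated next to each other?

30240

All circular seatings of 9 people number (8)! = 40320.
Those with Zane next to Finn: fuse the pair into one unit and seat 8 units around a circle — 2·(7)! = 10080.
Subtracting, 40320 − 10080 = 30240.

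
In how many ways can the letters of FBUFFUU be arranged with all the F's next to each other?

20

Treat the 3 copies of F as a single block. The multiset to arrange is then {FFF, B, U, U, U}, 5 items in all.
That gives (5)!/(3!) = 20 arrangements.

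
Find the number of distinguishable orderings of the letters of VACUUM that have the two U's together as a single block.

120

Treat the 2 copies of U as a single block. The multiset to arrange is then {UU, A, C, M, V}, 5 items in all.
All 5 items are distinct, so there are (5)! = 120 arrangements.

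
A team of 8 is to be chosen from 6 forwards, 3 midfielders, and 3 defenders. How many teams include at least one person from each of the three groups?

477

Unrestricted: C(12,8) = 495 ways to pick any 8 of the 12.
Subtract selections that omit an entire group: no forwards → C(6,8) = 0; no midfielders → C(9,8) = 9; no defenders → C(9,8) = 9.
Add back selections omitting two groups (i.e. drawn from a single group): C(6,8) + C(3,8) + C(3,8) = 0.
By inclusion–exclusion: 495 − 18 + 0 = 477.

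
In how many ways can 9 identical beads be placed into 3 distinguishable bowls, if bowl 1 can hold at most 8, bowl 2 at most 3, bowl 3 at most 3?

Ignoring the caps, the number of non-negative solutions to x_1+…+x_3 = 9 is C(11,2) = 55.
Subtract solutions that violate a single cap (substitute x_i' = x_i − (cap_i+1)): x_1 ≥ 9 gives C(2,2) = 1; x_2 ≥ 4 gives C(7,2) = 21; x_3 ≥ 4 gives C(7,2) = 21. Together 43.
Add back pairs where two caps are both exceeded: 0 + 0 + 3 = 3.
By inclusion–exclusion the count is 55 − 43 + 3 = 15.

15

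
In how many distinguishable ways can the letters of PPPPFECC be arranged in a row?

840

Letter multiplicities in PPPPFECC: C×2, E×1, F×1, P×4.
Dividing 8! = 40320 by 4!·2! = 48 for the repeated letters gives 840.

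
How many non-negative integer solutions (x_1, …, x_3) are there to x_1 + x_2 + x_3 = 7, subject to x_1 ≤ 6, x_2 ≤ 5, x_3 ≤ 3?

Without the upper bounds there are C(9,2) = 36 ways to split 7 among 3 variables.
Subtract solutions that violate a single cap (substitute x_i' = x_i − (cap_i+1)): x_1 ≥ 7 gives C(2,2) = 1; x_2 ≥ 6 gives C(3,2) = 3; x_3 ≥ 4 gives C(5,2) = 10. Together 14.
No two caps can be exceeded simultaneously, so the pair terms are all 0.
By inclusion–exclusion the count is 36 − 14 + 0 = 22.

22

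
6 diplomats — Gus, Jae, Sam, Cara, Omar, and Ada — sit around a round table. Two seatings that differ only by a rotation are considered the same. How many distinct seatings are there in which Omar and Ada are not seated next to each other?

72

All circular seatings of 6 people number (5)! = 120.
Seatings with Omar beside Ada: treat them as a block with 2 internal orders, giving 2 × (4)! = 48.
Subtracting, 120 − 48 = 72.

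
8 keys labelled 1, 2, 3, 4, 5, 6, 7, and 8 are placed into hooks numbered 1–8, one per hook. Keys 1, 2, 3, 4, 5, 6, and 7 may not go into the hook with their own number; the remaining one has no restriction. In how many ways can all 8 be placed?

Let Aᵢ (for 1 ≤ i ≤ 7) be the placements that put key i in its forbidden hook. Any j of these fix j positions, leaving (8−j)! ways to fill the rest, and there are C(7,j) ways to pick which j.
By inclusion–exclusion, the number of valid placements is Σ_{j=0}^{7} (−1)^j C(7,j)·(8−j)!.
Computing: 40320 − 35280 + 15120 − 4200 + 840 − 126 + 14 − 1 = 16687.

16687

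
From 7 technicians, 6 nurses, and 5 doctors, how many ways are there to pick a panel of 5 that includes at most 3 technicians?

Split by how many technicians are chosen (0 through 3).
Sum: C(7,0)·C(11,5) + C(7,1)·C(11,4) + C(7,2)·C(11,3) + C(7,3)·C(11,2) = 462 + 2310 + 3465 + 1925 = 8162.

8162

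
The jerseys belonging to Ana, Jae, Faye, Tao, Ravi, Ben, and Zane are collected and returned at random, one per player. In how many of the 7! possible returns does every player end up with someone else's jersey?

1854

Let Aᵢ be the assignments in which player i gets their old jersey. We want the size of the complement of A₁∪…∪A_7.
By inclusion–exclusion this is Σ_{j=0}^{7} (−1)^j C(7,j)·(7−j)!.
Computing: 5040 − 5040 + 2520 − 840 + 210 − 42 + 7 − 1 = 1854.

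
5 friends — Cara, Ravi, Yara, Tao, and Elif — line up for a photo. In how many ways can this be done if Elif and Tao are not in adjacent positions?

There are 5! = 120 arrangements in all. If Elif and Tao are adjacent, merging them into one block gives 2·(4)! = 48 arrangements.
So 120 − 48 = 72 arrangements keep them apart.

72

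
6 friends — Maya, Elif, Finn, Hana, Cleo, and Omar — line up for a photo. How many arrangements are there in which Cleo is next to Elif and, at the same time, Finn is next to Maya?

96

Treat {Cleo,Elif} as one block (2 orders) and {Finn,Maya} as another (2 orders).
That leaves 4 units to arrange: 2 × 2 × 4! = 4 × 24 = 96.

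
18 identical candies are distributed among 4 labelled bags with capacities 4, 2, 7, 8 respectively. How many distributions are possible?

Without the upper bounds there are C(21,3) = 1330 ways to split 18 among 4 bags.
Subtract solutions that violate a single cap (substitute x_i' = x_i − (cap_i+1)): x_1 ≥ 5 gives C(16,3) = 560; x_2 ≥ 3 gives C(18,3) = 816; x_3 ≥ 8 gives C(13,3) = 286; x_4 ≥ 9 gives C(12,3) = 220. Together 1882.
Add back pairs where two caps are both exceeded: 286 + 56 + 35 + 120 + 84 + 4 = 585.
Subtract triples: 10 + 4 + 0 + 0 = 14.
By inclusion–exclusion the count is 1330 − 1882 + 585 − 14 = 19.

19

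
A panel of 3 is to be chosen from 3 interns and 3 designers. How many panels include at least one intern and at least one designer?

With no constraint there are C(6,3) = 20 possible selections.
Subtract selections that omit an entire group: no interns → C(3,3) = 1; no designers → C(3,3) = 1.
Both groups omitted at once is impossible, so 20 − 2 = 18.

18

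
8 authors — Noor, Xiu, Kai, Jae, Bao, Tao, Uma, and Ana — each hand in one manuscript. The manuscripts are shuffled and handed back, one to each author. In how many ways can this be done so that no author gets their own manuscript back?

14833

Count assignments avoiding every fixed point. For any j of the 8 authors fixed to their own manuscript, the other 8−j can be arranged in (8−j)! ways.
By inclusion–exclusion this is Σ_{j=0}^{8} (−1)^j C(8,j)·(8−j)!.
Computing: 40320 − 40320 + 20160 − 6720 + 1680 − 336 + 56 − 8 + 1 = 14833.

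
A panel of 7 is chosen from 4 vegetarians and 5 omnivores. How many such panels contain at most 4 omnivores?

Split by how many omnivores are chosen (0 through 4).
Sum: C(5,0)·C(4,7) + C(5,1)·C(4,6) + C(5,2)·C(4,5) + C(5,3)·C(4,4) + C(5,4)·C(4,3) = 0 + 0 + 0 + 10 + 20 = 30.

30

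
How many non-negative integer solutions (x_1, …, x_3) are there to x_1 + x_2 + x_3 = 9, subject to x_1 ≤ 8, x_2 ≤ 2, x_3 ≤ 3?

11

By stars and bars, unrestricted non-negative solutions to x_1+…+x_3 = 9 number C(9+2,2) = 55.
Subtract solutions that violate a single cap (substitute x_i' = x_i − (cap_i+1)): x_1 ≥ 9 gives C(2,2) = 1; x_2 ≥ 3 gives C(8,2) = 28; x_3 ≥ 4 gives C(7,2) = 21. Together 50.
Add back pairs where two caps are both exceeded: 0 + 0 + 6 = 6.
By inclusion–exclusion the count is 55 − 50 + 6 = 11.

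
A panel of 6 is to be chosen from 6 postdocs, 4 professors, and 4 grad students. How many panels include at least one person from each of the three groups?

With no constraint there are C(14,6) = 3003 possible selections.
Selections missing a whole group: no postdocs → C(8,6) = 28; no professors → C(10,6) = 210; no grad students → C(10,6) = 210.
Add back selections omitting two groups (i.e. drawn from a single group): C(6,6) + C(4,6) + C(4,6) = 1.
By inclusion–exclusion: 3003 − 448 + 1 = 2556.

2556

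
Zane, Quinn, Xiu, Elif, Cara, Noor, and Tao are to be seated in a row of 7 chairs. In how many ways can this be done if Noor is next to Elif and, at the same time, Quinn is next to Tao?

Treat {Noor,Elif} as one block (2 orders) and {Quinn,Tao} as another (2 orders).
That leaves 5 units to arrange: 2 × 2 × 5! = 4 × 120 = 480.

480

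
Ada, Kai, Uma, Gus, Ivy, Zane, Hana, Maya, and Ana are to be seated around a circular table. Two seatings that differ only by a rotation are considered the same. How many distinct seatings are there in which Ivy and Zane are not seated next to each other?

All circular seatings of 9 people number (8)! = 40320.
Those with Ivy next to Zane: fuse the pair into one unit and seat 8 units around a circle — 2·(7)! = 10080.
Subtracting, 40320 − 10080 = 30240.

30240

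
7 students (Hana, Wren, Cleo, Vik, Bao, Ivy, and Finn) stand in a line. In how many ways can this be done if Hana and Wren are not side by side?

There are 7! = 5040 arrangements in all. If Hana and Wren are adjacent, merging them into one block gives 2·(6)! = 1440 arrangements.
So 5040 − 1440 = 3600 arrangements keep them apart.

3600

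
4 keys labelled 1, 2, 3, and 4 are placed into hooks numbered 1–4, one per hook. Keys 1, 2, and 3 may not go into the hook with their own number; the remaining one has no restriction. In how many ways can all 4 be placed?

Let Aᵢ (for i ∈ {1, 2, 3}) be the placements that put key i in its forbidden hook. Any j of these fix j positions, leaving (4−j)! ways to fill the rest, and there are C(3,j) ways to pick which j.
By inclusion–exclusion, the number of valid placements is Σ_{j=0}^{3} (−1)^j C(3,j)·(4−j)!.
Computing: 24 − 18 + 6 − 1 = 11.

11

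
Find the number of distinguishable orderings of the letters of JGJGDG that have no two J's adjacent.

40

Total arrangements of JGJGDG: 6!/(3!·2!) = 60.
If the two J's are adjacent, glue them into one block, leaving 5 items to arrange: (5)!/(3!) = 20 ways.
Subtracting, 60 − 20 = 40 arrangements keep the J's apart.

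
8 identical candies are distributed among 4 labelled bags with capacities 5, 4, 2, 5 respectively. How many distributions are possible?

Ignoring the caps, the number of non-negative solutions to x_1+…+x_4 = 8 is C(11,3) = 165.
Subtract solutions that violate a single cap (substitute x_i' = x_i − (cap_i+1)): x_1 ≥ 6 gives C(5,3) = 10; x_2 ≥ 5 gives C(6,3) = 20; x_3 ≥ 3 gives C(8,3) = 56; x_4 ≥ 6 gives C(5,3) = 10. Together 96.
Add back pairs where two caps are both exceeded: 0 + 0 + 0 + 1 + 0 + 0 = 1.
By inclusion–exclusion the count is 165 − 96 + 1 = 70.

70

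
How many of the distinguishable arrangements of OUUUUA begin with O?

5

With the first slot taken by O, it remains to arrange the other 5 letters (UUUUA).
Those 5 letters have U appearing 4 times, giving (5)!/(4!) = 5.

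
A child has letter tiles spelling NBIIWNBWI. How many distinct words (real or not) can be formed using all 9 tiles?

7560

The 9 letters of NBIIWNBWI have repeats: B appearing twice, I appearing 3 times, N appearing twice, and W appearing twice.
Dividing 9! = 362880 by 3!·2!·2!·2! = 48 for the repeated letters gives 7560.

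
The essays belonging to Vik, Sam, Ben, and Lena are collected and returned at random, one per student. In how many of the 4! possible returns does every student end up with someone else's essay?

Count assignments avoiding every fixed point. For any j of the 4 students fixed to their own essay, the other 4−j can be arranged in (4−j)! ways.
By inclusion–exclusion this is Σ_{j=0}^{4} (−1)^j C(4,j)·(4−j)!.
Computing: 24 − 24 + 12 − 4 + 1 = 9.

9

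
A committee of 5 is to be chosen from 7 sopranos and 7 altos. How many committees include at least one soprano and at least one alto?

Total 5-person selections from all 14: C(14,5) = 2002.
Selections missing a whole group: no sopranos → C(7,5) = 21; no altos → C(7,5) = 21.
Both groups omitted at once is impossible, so 2002 − 42 = 1960.

1960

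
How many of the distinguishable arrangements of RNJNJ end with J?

With the last slot taken by J, it remains to arrange the other 4 letters (RNNJ).
Those 4 letters have N appearing twice, giving (4)!/(2!) = 12.

12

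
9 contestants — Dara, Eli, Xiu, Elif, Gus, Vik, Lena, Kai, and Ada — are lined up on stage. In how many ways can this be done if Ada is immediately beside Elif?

80640

Glue Ada and Elif into one block (2 internal orders), leaving 8 units to arrange in a row.
So the count is 2·(8)! = 80640.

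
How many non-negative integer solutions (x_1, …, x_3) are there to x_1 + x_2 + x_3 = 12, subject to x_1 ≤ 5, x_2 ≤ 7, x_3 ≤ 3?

By stars and bars, unrestricted non-negative solutions to x_1+…+x_3 = 12 number C(12+2,2) = 91.
Subtract solutions that violate a single cap (substitute x_i' = x_i − (cap_i+1)): x_1 ≥ 6 gives C(8,2) = 28; x_2 ≥ 8 gives C(6,2) = 15; x_3 ≥ 4 gives C(10,2) = 45. Together 88.
Add back pairs where two caps are both exceeded: 0 + 6 + 1 = 7.
By inclusion–exclusion the count is 91 − 88 + 7 = 10.

10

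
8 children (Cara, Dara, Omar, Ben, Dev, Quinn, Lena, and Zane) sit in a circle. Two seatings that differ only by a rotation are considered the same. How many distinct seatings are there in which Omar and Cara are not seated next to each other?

Without the restriction there are (7)! = 5040 seatings.
Those with Omar next to Cara: fuse the pair into one unit and seat 7 units around a circle — 2·(6)! = 1440.
Subtracting, 5040 − 1440 = 3600.

3600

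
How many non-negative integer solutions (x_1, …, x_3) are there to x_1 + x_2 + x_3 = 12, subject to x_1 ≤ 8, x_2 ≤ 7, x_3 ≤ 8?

Ignoring the caps, the number of non-negative solutions to x_1+…+x_3 = 12 is C(14,2) = 91.
Subtract solutions that violate a single cap (substitute x_i' = x_i − (cap_i+1)): x_1 ≥ 9 gives C(5,2) = 10; x_2 ≥ 8 gives C(6,2) = 15; x_3 ≥ 9 gives C(5,2) = 10. Together 35.
No two caps can be exceeded simultaneously, so the pair terms are all 0.
By inclusion–exclusion the count is 91 − 35 + 0 = 56.

56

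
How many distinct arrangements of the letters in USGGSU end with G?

With the last slot taken by G, it remains to arrange the other 5 letters (USGSU).
Those 5 letters have S appearing twice and U appearing twice, giving (5)!/(2!·2!) = 30.

30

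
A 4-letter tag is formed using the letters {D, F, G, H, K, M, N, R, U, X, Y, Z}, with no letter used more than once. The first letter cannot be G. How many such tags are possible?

10890

The first letter has 12−1 = 11 choices (anything except G).
The remaining 3 letters are filled from the other 11 symbols without repetition: 11 × 10 × 9 = 990.
Total: 11 × 990 = 10890.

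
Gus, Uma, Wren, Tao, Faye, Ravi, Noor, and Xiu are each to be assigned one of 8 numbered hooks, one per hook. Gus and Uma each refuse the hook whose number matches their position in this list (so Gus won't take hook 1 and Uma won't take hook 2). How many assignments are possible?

30960

Let Aᵢ (for i ∈ {1, 2}) be the placements that put person i in their forbidden hook. Any j of these fix j positions, leaving (8−j)! ways to fill the rest, and there are C(2,j) ways to pick which j.
By inclusion–exclusion, the number of valid placements is Σ_{j=0}^{2} (−1)^j C(2,j)·(8−j)!.
Computing: 40320 − 10080 + 720 = 30960.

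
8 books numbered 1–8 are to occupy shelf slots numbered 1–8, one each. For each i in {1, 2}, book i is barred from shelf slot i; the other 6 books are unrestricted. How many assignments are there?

30960

Let Aᵢ (for i ∈ {1, 2}) be the placements that put book i in its forbidden shelf slot. Any j of these fix j positions, leaving (8−j)! ways to fill the rest, and there are C(2,j) ways to pick which j.
By inclusion–exclusion, the number of valid placements is Σ_{j=0}^{2} (−1)^j C(2,j)·(8−j)!.
Computing: 40320 − 10080 + 720 = 30960.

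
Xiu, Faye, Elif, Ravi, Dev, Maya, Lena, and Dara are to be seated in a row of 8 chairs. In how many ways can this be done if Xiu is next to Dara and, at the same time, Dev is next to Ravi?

Treat {Xiu,Dara} as one block (2 orders) and {Dev,Ravi} as another (2 orders).
That leaves 6 units to arrange: 2 × 2 × 6! = 4 × 720 = 2880.

2880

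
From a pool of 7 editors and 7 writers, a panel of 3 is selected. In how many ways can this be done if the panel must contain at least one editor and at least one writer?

Total 3-person selections from all 14: C(14,3) = 364.
Subtract selections that omit an entire group: no editors → C(7,3) = 35; no writers → C(7,3) = 35.
Both groups omitted at once is impossible, so 364 − 70 = 294.

294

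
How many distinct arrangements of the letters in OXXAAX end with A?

With the last slot taken by A, it remains to arrange the other 5 letters (OXXAX).
Those 5 letters have X appearing 3 times, giving (5)!/(3!) = 20.

20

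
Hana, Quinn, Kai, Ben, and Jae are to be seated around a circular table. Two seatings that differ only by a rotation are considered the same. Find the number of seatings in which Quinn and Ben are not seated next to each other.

All circular seatings of 5 people number (4)! = 24.
Those with Quinn next to Ben: fuse the pair into one unit and seat 4 units around a circle — 2·(3)! = 12.
Subtracting, 24 − 12 = 12.

12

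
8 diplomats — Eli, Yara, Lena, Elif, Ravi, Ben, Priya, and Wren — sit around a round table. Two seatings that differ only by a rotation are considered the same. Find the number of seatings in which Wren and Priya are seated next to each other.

1440

Treat {Wren, Priya} as one unit (2 internal orders) and seat the resulting 7 units around the table: (6)! circular arrangements.
So 2 × (6)! = 2 × 720 = 1440.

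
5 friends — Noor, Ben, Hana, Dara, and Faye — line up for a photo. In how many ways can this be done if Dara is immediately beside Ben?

Place the 3 others and the Dara-Ben pair as 4 objects in a line; the pair has 2 internal arrangements.
So the count is 2·(4)! = 48.

48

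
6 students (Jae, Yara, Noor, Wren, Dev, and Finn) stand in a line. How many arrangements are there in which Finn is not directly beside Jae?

480

Of the 6! = 720 arrangements, those with Finn and Jae adjacent number 2 × 5! = 240 (treat the pair as a block with 2 internal orders).
So 720 − 240 = 480 arrangements keep them apart.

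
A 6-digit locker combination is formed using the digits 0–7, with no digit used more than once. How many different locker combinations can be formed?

With no repetition, fill the 6 digits in order: 8 choices, then 7, down to 3.
8 × 7 × 6 × 5 × 4 × 3 = 20160.

20160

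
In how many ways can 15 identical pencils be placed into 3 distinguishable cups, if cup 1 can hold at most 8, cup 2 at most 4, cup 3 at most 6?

Ignoring the caps, the number of non-negative solutions to x_1+…+x_3 = 15 is C(17,2) = 136.
Subtract solutions that violate a single cap (substitute x_i' = x_i − (cap_i+1)): x_1 ≥ 9 gives C(8,2) = 28; x_2 ≥ 5 gives C(12,2) = 66; x_3 ≥ 7 gives C(10,2) = 45. Together 139.
Add back pairs where two caps are both exceeded: 3 + 0 + 10 = 13.
By inclusion–exclusion the count is 136 − 139 + 13 = 10.

10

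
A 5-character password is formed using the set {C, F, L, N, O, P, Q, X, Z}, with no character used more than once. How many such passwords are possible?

This is a permutation of 5 out of 9: P(9,5) = 9!/4!.
9 × 8 × 7 × 6 × 5 = 15120.

15120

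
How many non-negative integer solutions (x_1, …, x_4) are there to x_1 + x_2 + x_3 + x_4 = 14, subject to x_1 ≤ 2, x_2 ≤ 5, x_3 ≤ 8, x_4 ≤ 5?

Ignoring the caps, the number of non-negative solutions to x_1+…+x_4 = 14 is C(17,3) = 680.
Subtract solutions that violate a single cap (substitute x_i' = x_i − (cap_i+1)): x_1 ≥ 3 gives C(14,3) = 364; x_2 ≥ 6 gives C(11,3) = 165; x_3 ≥ 9 gives C(8,3) = 56; x_4 ≥ 6 gives C(11,3) = 165. Together 750.
Add back pairs where two caps are both exceeded: 56 + 10 + 56 + 0 + 10 + 0 = 132.
By inclusion–exclusion the count is 680 − 750 + 132 = 62.

62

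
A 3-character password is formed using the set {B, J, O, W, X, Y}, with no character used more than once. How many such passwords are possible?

With no repetition, fill the 3 characters in order: 6 choices, then 5, down to 4.
6 × 5 × 4 = 120.

120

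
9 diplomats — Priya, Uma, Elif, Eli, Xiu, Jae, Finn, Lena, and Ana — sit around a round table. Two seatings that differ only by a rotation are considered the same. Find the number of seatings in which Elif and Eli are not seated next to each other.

30240

All circular seatings of 9 people number (8)! = 40320.
Seatings with Elif beside Eli: treat them as a block with 2 internal orders, giving 2 × (7)! = 10080.
Subtracting, 40320 − 10080 = 30240.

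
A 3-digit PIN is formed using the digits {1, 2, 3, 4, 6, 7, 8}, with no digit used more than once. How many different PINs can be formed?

210

Choose and order 3 of the 7 symbols: the first digit has 7 options, the next 6, then 5.
That product is 7 × 6 × 5 = 210.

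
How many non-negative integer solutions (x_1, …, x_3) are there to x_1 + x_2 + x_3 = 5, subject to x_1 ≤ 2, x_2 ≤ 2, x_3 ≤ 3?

Ignoring the caps, the number of non-negative solutions to x_1+…+x_3 = 5 is C(7,2) = 21.
Subtract solutions that violate a single cap (substitute x_i' = x_i − (cap_i+1)): x_1 ≥ 3 gives C(4,2) = 6; x_2 ≥ 3 gives C(4,2) = 6; x_3 ≥ 4 gives C(3,2) = 3. Together 15.
No two caps can be exceeded simultaneously, so the pair terms are all 0.
By inclusion–exclusion the count is 21 − 15 + 0 = 6.

6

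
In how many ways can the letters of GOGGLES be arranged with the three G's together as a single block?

Treat the 3 copies of G as a single block. The multiset to arrange is then {GGG, E, L, O, S}, 5 items in all.
All 5 items are distinct, so there are (5)! = 120 arrangements.

120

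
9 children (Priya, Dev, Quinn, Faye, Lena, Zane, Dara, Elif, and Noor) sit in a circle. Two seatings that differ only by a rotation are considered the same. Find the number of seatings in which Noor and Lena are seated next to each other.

Treat {Noor, Lena} as one unit (2 internal orders) and seat the resulting 8 units around the table: (7)! circular arrangements.
So 2 × (7)! = 2 × 5040 = 10080.

10080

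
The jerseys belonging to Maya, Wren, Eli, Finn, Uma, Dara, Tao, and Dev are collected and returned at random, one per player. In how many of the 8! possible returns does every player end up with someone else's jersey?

Let Aᵢ be the assignments in which player i gets their old jersey. We want the size of the complement of A₁∪…∪A_8.
By inclusion–exclusion this is Σ_{j=0}^{8} (−1)^j C(8,j)·(8−j)!.
Computing: 40320 − 40320 + 20160 − 6720 + 1680 − 336 + 56 − 8 + 1 = 14833.

14833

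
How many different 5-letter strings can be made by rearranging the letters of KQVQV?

30

The 5 letters of KQVQV have repeats: Q appearing twice and V appearing twice.
The number of distinct arrangements is 5!/(2!·2!) = 120/4 = 30.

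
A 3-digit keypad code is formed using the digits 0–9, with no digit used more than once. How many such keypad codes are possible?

With no repetition, fill the 3 digits in order: 10 choices, then 9, down to 8.
10 × 9 × 8 = 720.

720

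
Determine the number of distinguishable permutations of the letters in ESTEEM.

120

Letter multiplicities in ESTEEM: E×3, M×1, S×1, T×1.
The number of distinct arrangements is 6!/(3!) = 720/6 = 120.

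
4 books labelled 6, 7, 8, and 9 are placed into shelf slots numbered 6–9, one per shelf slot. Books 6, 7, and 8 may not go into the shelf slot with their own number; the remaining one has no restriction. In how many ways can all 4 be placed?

11

Let Aᵢ (for i ∈ {6, 7, 8}) be the placements that put book i in its forbidden shelf slot. Any j of these fix j positions, leaving (4−j)! ways to fill the rest, and there are C(3,j) ways to pick which j.
By inclusion–exclusion, the number of valid placements is Σ_{j=0}^{3} (−1)^j C(3,j)·(4−j)!.
Computing: 24 − 18 + 6 − 1 = 11.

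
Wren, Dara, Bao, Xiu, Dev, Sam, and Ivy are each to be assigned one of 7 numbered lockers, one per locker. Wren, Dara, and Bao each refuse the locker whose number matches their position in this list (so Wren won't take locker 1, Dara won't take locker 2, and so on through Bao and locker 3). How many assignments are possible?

3216

Let Aᵢ (for i ∈ {1, 2, 3}) be the placements that put person i in their forbidden locker. Any j of these fix j positions, leaving (7−j)! ways to fill the rest, and there are C(3,j) ways to pick which j.
By inclusion–exclusion, the number of valid placements is Σ_{j=0}^{3} (−1)^j C(3,j)·(7−j)!.
Computing: 5040 − 2160 + 360 − 24 = 3216.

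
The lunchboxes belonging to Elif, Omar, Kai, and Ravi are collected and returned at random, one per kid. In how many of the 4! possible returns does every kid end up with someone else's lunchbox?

This is the derangement count D_4: permutations of 4 items with no fixed point.
By inclusion–exclusion this is Σ_{j=0}^{4} (−1)^j C(4,j)·(4−j)!.
Computing: 24 − 24 + 12 − 4 + 1 = 9.

9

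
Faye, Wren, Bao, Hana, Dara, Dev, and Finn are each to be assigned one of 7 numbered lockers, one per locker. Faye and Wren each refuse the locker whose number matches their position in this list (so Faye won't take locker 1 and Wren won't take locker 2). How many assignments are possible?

3720

Let Aᵢ (for i ∈ {1, 2}) be the placements that put person i in their forbidden locker. Any j of these fix j positions, leaving (7−j)! ways to fill the rest, and there are C(2,j) ways to pick which j.
By inclusion–exclusion, the number of valid placements is Σ_{j=0}^{2} (−1)^j C(2,j)·(7−j)!.
Computing: 5040 − 1440 + 120 = 3720.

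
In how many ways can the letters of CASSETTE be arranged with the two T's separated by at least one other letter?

There are 8!/(2!·2!·2!) = 5040 arrangements of CASSETTE in total.
Arrangements with the T's together: treat TT as one letter, giving (7)!/(2!·2!) = 1260.
Hence 5040 − 1260 = 3780.

3780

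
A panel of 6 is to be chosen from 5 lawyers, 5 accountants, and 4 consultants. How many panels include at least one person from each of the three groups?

2625

Total 6-person selections from all 14: C(14,6) = 3003.
Subtract selections that omit an entire group: no lawyers → C(9,6) = 84; no accountants → C(9,6) = 84; no consultants → C(10,6) = 210.
Add back selections omitting two groups (i.e. drawn from a single group): C(5,6) + C(5,6) + C(4,6) = 0.
By inclusion–exclusion: 3003 − 378 + 0 = 2625.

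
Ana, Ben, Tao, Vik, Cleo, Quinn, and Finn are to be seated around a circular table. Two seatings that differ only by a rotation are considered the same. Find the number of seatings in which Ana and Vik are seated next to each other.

Treat {Ana, Vik} as one unit (2 internal orders) and seat the resulting 6 units around the table: (5)! circular arrangements.
So 2 × (5)! = 2 × 120 = 240.

240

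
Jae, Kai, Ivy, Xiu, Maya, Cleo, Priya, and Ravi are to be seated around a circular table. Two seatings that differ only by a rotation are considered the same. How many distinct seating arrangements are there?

Fix one person's seat to break rotational symmetry; the remaining 7 people can be arranged in (7)! = 5040 ways.

5040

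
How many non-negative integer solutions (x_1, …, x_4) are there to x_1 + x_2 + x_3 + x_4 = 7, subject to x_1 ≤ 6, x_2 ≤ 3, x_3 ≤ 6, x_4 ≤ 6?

Ignoring the caps, the number of non-negative solutions to x_1+…+x_4 = 7 is C(10,3) = 120.
Subtract solutions that violate a single cap (substitute x_i' = x_i − (cap_i+1)): x_1 ≥ 7 gives C(3,3) = 1; x_2 ≥ 4 gives C(6,3) = 20; x_3 ≥ 7 gives C(3,3) = 1; x_4 ≥ 7 gives C(3,3) = 1. Together 23.
No two caps can be exceeded simultaneously, so the pair terms are all 0.
By inclusion–exclusion the count is 120 − 23 + 0 = 97.

97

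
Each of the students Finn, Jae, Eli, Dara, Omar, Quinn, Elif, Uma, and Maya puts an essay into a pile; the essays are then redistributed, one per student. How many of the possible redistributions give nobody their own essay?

This is the derangement count D_9: permutations of 9 items with no fixed point.
By inclusion–exclusion this is Σ_{j=0}^{9} (−1)^j C(9,j)·(9−j)!.
Computing: 362880 − 362880 + 181440 − 60480 + 15120 − 3024 + 504 − 72 + 9 − 1 = 133496.

133496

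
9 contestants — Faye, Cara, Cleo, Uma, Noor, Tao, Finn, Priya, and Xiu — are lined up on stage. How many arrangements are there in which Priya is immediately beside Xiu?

Treat {Priya, Xiu} as a single unit. There are 8 units to order, and the pair itself can be ordered 2 ways.
That gives 2 × 8! = 2 × 40320 = 80640.

80640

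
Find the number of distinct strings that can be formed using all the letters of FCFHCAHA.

2520

The 8 letters of FCFHCAHA have repeats: A appearing twice, C appearing twice, F appearing twice, and H appearing twice.
The number of distinct arrangements is 8!/(2!·2!·2!·2!) = 40320/16 = 2520.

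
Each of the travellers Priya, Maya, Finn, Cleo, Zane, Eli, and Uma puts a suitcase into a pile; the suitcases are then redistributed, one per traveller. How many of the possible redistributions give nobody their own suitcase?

1854

Count assignments avoiding every fixed point. For any j of the 7 travellers fixed to their own suitcase, the other 7−j can be arranged in (7−j)! ways.
By inclusion–exclusion this is Σ_{j=0}^{7} (−1)^j C(7,j)·(7−j)!.
Computing: 5040 − 5040 + 2520 − 840 + 210 − 42 + 7 − 1 = 1854.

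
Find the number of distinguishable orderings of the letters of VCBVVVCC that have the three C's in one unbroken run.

30

Treat the 3 copies of C as a single block. The multiset to arrange is then {CCC, B, V, V, V, V}, 6 items in all.
That gives (6)!/(4!) = 30 arrangements.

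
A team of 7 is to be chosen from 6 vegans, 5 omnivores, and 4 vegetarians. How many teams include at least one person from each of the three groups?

With no constraint there are C(15,7) = 6435 possible selections.
Subtract selections that omit an entire group: no vegans → C(9,7) = 36; no omnivores → C(10,7) = 120; no vegetarians → C(11,7) = 330.
Add back selections omitting two groups (i.e. drawn from a single group): C(6,7) + C(5,7) + C(4,7) = 0.
By inclusion–exclusion: 6435 − 486 + 0 = 5949.

5949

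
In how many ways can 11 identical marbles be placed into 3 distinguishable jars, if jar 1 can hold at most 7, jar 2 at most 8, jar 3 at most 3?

By stars and bars, unrestricted non-negative solutions to x_1+…+x_3 = 11 number C(11+2,2) = 78.
Subtract solutions that violate a single cap (substitute x_i' = x_i − (cap_i+1)): x_1 ≥ 8 gives C(5,2) = 10; x_2 ≥ 9 gives C(4,2) = 6; x_3 ≥ 4 gives C(9,2) = 36. Together 52.
No two caps can be exceeded simultaneously, so the pair terms are all 0.
By inclusion–exclusion the count is 78 − 52 + 0 = 26.

26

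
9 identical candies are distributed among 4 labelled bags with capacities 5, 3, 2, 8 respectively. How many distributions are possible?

Ignoring the caps, the number of non-negative solutions to x_1+…+x_4 = 9 is C(12,3) = 220.
Subtract solutions that violate a single cap (substitute x_i' = x_i − (cap_i+1)): x_1 ≥ 6 gives C(6,3) = 20; x_2 ≥ 4 gives C(8,3) = 56; x_3 ≥ 3 gives C(9,3) = 84; x_4 ≥ 9 gives C(3,3) = 1. Together 161.
Add back pairs where two caps are both exceeded: 0 + 1 + 0 + 10 + 0 + 0 = 11.
By inclusion–exclusion the count is 220 − 161 + 11 = 70.

70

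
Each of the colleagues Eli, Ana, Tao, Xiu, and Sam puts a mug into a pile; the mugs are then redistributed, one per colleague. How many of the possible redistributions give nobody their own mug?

Count assignments avoiding every fixed point. For any j of the 5 colleagues fixed to their own mug, the other 5−j can be arranged in (5−j)! ways.
By inclusion–exclusion this is Σ_{j=0}^{5} (−1)^j C(5,j)·(5−j)!.
Computing: 120 − 120 + 60 − 20 + 5 − 1 = 44.

44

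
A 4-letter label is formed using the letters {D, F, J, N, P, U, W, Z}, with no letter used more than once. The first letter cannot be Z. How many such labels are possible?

1470

The first letter has 8−1 = 7 choices (anything except Z).
The remaining 3 letters are filled from the other 7 symbols without repetition: 7 × 6 × 5 = 210.
Total: 7 × 210 = 1470.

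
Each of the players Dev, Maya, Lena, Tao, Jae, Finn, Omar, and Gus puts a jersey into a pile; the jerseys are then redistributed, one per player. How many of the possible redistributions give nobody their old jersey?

This is the derangement count D_8: permutations of 8 items with no fixed point.
By inclusion–exclusion this is Σ_{j=0}^{8} (−1)^j C(8,j)·(8−j)!.
Computing: 40320 − 40320 + 20160 − 6720 + 1680 − 336 + 56 − 8 + 1 = 14833.

14833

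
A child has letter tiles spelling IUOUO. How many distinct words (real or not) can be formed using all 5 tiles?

Letter multiplicities in IUOUO: I×1, O×2, U×2.
The number of distinct arrangements is 5!/(2!·2!) = 120/4 = 30.

30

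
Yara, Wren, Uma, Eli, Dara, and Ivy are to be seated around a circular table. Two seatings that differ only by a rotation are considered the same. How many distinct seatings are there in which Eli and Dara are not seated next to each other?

Without the restriction there are (5)! = 120 seatings.
Seatings with Eli beside Dara: treat them as a block with 2 internal orders, giving 2 × (4)! = 48.
Subtracting, 120 − 48 = 72.

72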